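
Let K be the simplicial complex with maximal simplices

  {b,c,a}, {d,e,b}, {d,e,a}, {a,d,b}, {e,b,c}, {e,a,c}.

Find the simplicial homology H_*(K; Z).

Fix the vertex order a < b < c < d < e and write every simplex with vertices in increasing order. Then dim K = 2 and the simplices of K are:

  0-simplices (5): a, b, c, d, e
  1-simplices (9): ab, ac, ad, ae, bc, bd, be, ce, de
  2-simplices (6): abc, abd, ace, ade, bce, bde

so the chain groups are C_0 ≅ Z^5, C_1 ≅ Z^9, C_2 ≅ Z^6.

∂_1: C_1 → C_0 sends each edge [p,q] (with p < q) to q − p. For instance
  ∂ad = d − a.
This gives a 5×9 integer matrix of rank 4; reducing to Smith normal form yields diagonal entries (1,1,1,1).

Boundary ∂_2: C_2 → C_1 sends each 2-simplex [p,q,r] to [q,r] − [p,r] + [p,q]. For instance
  ∂abc = bc − ac + ab,
  ∂abd = bd − ad + ab.
The resulting 9×6 matrix has rank 5, and its Smith normal form has invariant factors (1,1,1,1,1).

From H_k ≅ ker(∂_k) / im(∂_{k+1}) we obtain:

  H_0: rank C_0 − rank ∂_1 = 5 − 4 = 1, and the invariant factors of ∂_1 are all 1, so H_0 = Z.
  H_1: rank ker ∂_1 − rank ∂_2 = (9 − 4) − 5 = 0, and the invariant factors of ∂_2 are all 1, so H_1 = 0.
  H_2: rank ker ∂_2 − rank ∂_3 = (6 − 5) − 0 = 1, and there is no ∂_3, so H_2 = Z.

As a check, the Euler characteristic is 5 − 9 + 6 = 2, which agrees with 1 − 0 + 1 = 2.

H_0 = Z,  H_1 = 0,  H_2 = Z.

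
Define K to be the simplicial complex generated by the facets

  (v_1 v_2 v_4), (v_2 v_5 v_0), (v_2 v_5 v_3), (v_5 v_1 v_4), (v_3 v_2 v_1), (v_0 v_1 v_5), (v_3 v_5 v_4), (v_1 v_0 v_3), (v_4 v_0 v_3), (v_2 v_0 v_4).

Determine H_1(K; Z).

We work with the vertex ordering v_0 < v_1 < v_2 < v_3 < v_4 < v_5. The simplices of K, each written with vertices in increasing order, are:

  0-simplices (6): [v_0], [v_1], [v_2], [v_3], [v_4], [v_5]
  1-simplices (15): (15 of them)
  2-simplices (10): [v_0,v_1,v_3], [v_0,v_1,v_5], [v_0,v_2,v_4], [v_0,v_2,v_5], [v_0,v_3,v_4], [v_1,v_2,v_3], [v_1,v_2,v_4], [v_1,v_4,v_5], [v_2,v_3,v_5], [v_3,v_4,v_5]

Hence C_0 ≅ Z^6, C_1 ≅ Z^15, C_2 ≅ Z^10.

Boundary ∂_1: C_1 → C_0 maps an edge to its endpoints' difference, ∂[p,q] = q − p. For instance
  ∂[v_1,v_3] = [v_3] − [v_1].
As a 6×15 matrix over Z this has rank 5, with invariant factors (1,1,1,1,1).

∂_2: C_2 → C_1 sends each 2-simplex [p,q,r] to [q,r] − [p,r] + [p,q]. For instance
  ∂[v_0,v_3,v_4] = [v_3,v_4] − [v_0,v_4] + [v_0,v_3],
  ∂[v_0,v_1,v_5] = [v_1,v_5] − [v_0,v_5] + [v_0,v_1].
The 15×10 boundary matrix has rank 10 and Smith normal form diag(1,1,1,1,1,1,1,1,1,2).

Reading off H_k = ker ∂_k / im ∂_{k+1}:

  H_1: rank ker ∂_1 − rank ∂_2 = (15 − 5) − 10 = 0, and ∂_2 has invariant factor 2 > 1, so H_1 = Z/2.

H_1 ≅ Z/2.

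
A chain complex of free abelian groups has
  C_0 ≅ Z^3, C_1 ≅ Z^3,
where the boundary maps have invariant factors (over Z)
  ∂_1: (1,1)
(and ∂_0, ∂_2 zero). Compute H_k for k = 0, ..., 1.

H_0 = Z,  H_1 = Z.

H_0: b_0 = 3 − 0 − 2 = 1; torsion from ∂_1 factors > 1: none. So H_0 = Z.
H_1: b_1 = 3 − 2 − 0 = 1; torsion from ∂_2 factors > 1: none. So H_1 = Z.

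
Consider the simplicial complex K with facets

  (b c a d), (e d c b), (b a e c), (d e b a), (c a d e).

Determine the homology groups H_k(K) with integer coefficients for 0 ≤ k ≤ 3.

H_0 = Z,  H_1 = 0,  H_2 = 0,  H_3 = Z.

Fix the vertex order a < b < c < d < e and write every simplex with vertices in increasing order. Then dim K = 3 and the simplices of K are:

  0-simplices (5): a, b, c, d, e
  1-simplices (10): ab, ac, ad, ae, bc, bd, be, cd, ce, de
  2-simplices (10): abc, abd, abe, acd, ace, ade, bcd, bce, bde, cde
  3-simplices (5): abcd, abce, abde, acde, bcde

giving chain groups C_0 ≅ Z^5, C_1 ≅ Z^10, C_2 ≅ Z^10, C_3 ≅ Z^5.

∂_1: C_1 → C_0 is given by ∂[p,q] = [q] − [p]. For instance
  ∂ae = e − a.
The 5×10 boundary matrix has rank 4 and Smith normal form diag(1,1,1,1).

Boundary ∂_2: C_2 → C_1 maps a triangle to the signed sum of its edges. For instance
  ∂abe = be − ae + ab,
  ∂cde = de − ce + cd.
This gives a 10×10 integer matrix of rank 6; reducing to Smith normal form yields diagonal entries (1,1,1,1,1,1).

∂_3: C_3 → C_2 sends each 3-simplex σ to the alternating sum Σ_i (−1)^i (σ with its i-th vertex removed). For instance
  ∂abcd = bcd − acd + abd − abc,
  ∂abce = bce − ace + abe − abc.
This gives a 10×5 integer matrix of rank 4; reducing to Smith normal form yields diagonal entries (1,1,1,1).

Reading off H_k = ker ∂_k / im ∂_{k+1}:

  H_0: rank C_0 − rank ∂_1 = 5 − 4 = 1, and the invariant factors of ∂_1 are all 1, so H_0 = Z.
  H_1: rank ker ∂_1 − rank ∂_2 = (10 − 4) − 6 = 0, and the invariant factors of ∂_2 are all 1, so H_1 = 0.
  H_2: rank ker ∂_2 − rank ∂_3 = (10 − 6) − 4 = 0, and the invariant factors of ∂_3 are all 1, so H_2 = 0.
  H_3: rank ker ∂_3 − rank ∂_4 = (5 − 4) − 0 = 1, and there is no ∂_4, so H_3 = Z.

As a check, the Euler characteristic is 5 − 10 + 10 − 5 = 0, which agrees with 1 − 0 + 0 − 1 = 0.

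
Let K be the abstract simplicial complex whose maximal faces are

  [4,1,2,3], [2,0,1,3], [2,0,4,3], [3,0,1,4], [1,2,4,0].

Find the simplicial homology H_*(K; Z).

H_0 = Z,  H_1 = 0,  H_2 = 0,  H_3 = Z.

Fix the vertex order 0 < 1 < 2 < 3 < 4 and write every simplex with vertices in increasing order. Then dim K = 3 and the simplices of K are:

  0-simplices (5): [0], [1], [2], [3], [4]
  1-simplices (10): [0,1], [0,2], [0,3], [0,4], [1,2], [1,3], [1,4], [2,3], [2,4], [3,4]
  2-simplices (10): [0,1,2], [0,1,3], [0,1,4], [0,2,3], [0,2,4], [0,3,4], [1,2,3], [1,2,4], [1,3,4], [2,3,4]
  3-simplices (5): [0,1,2,3], [0,1,2,4], [0,1,3,4], [0,2,3,4], [1,2,3,4]

so the chain groups are C_0 ≅ Z^5, C_1 ≅ Z^10, C_2 ≅ Z^10, C_3 ≅ Z^5.

The boundary map ∂_1: C_1 → C_0 is given by ∂[p,q] = [q] − [p]. For instance
  ∂[0,4] = [4] − [0].
This gives a 5×10 integer matrix of rank 4; reducing to Smith normal form yields diagonal entries (1,1,1,1).

∂_2: C_2 → C_1 acts by ∂[p,q,r] = [q,r] − [p,r] + [p,q]. For instance
  ∂[1,3,4] = [3,4] − [1,4] + [1,3],
  ∂[0,1,4] = [1,4] − [0,4] + [0,1].
As a 10×10 matrix over Z this has rank 6, with invariant factors (1,1,1,1,1,1).

Boundary ∂_3: C_3 → C_2 sends each 3-simplex σ to the alternating sum Σ_i (−1)^i (σ with its i-th vertex removed). For instance
  ∂[0,1,2,3] = [1,2,3] − [0,2,3] + [0,1,3] − [0,1,2],
  ∂[0,2,3,4] = [2,3,4] − [0,3,4] + [0,2,4] − [0,2,3].
As a 10×5 matrix over Z this has rank 4, with invariant factors (1,1,1,1).

Reading off H_k = ker ∂_k / im ∂_{k+1}:

  H_0: rank C_0 − rank ∂_1 = 5 − 4 = 1, and the invariant factors of ∂_1 are all 1, so H_0 ≅ Z.
  H_1: rank ker ∂_1 − rank ∂_2 = (10 − 4) − 6 = 0, and the invariant factors of ∂_2 are all 1, so H_1 ≅ 0.
  H_2: rank ker ∂_2 − rank ∂_3 = (10 − 6) − 4 = 0, and the invariant factors of ∂_3 are all 1, so H_2 ≅ 0.
  H_3: rank ker ∂_3 − rank ∂_4 = (5 − 4) − 0 = 1, and there is no ∂_4, so H_3 ≅ Z.

As a check, the Euler characteristic is 5 − 10 + 10 − 5 = 0, which agrees with 1 − 0 + 0 − 1 = 0.
(K is a triangulation of the 3-sphere S^3.)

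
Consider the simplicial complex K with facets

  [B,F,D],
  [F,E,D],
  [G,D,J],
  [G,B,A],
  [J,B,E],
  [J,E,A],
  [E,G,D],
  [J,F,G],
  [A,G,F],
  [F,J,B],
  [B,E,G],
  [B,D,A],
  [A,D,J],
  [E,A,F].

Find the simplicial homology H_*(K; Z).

Fix the vertex order A < B < D < E < F < G < J and write every simplex with vertices in increasing order. Then dim K = 2 and the simplices of K are:

  0-simplices (7): A, B, D, E, F, G, J
  1-simplices (21): AB, AD, AE, AF, AG, AJ, BD, BE, BF, BG, BJ, DE, DF, DG, DJ, EF, EG, EJ, FG, FJ, GJ
  2-simplices (14): ABD, ABG, ADJ, AEF, AEJ, AFG, BDF, BEG, BEJ, BFJ, DEF, DEG, DGJ, FGJ

so the chain groups are C_0 ≅ Z^7, C_1 ≅ Z^21, C_2 ≅ Z^14.

Boundary ∂_1: C_1 → C_0 maps an edge to its endpoints' difference, ∂[p,q] = q − p. For instance
  ∂BJ = J − B.
This gives a 7×21 integer matrix of rank 6; reducing to Smith normal form yields diagonal entries (1,1,1,1,1,1).

∂_2: C_2 → C_1 acts by ∂[p,q,r] = [q,r] − [p,r] + [p,q]. For instance
  ∂AFG = FG − AG + AF,
  ∂DEF = EF − DF + DE.
This gives a 21×14 integer matrix of rank 13; reducing to Smith normal form yields diagonal entries (1,1,1,1,1,1,1,1,1,1,1,1,1).

From H_k ≅ ker(∂_k) / im(∂_{k+1}) we obtain:

  H_0: rank C_0 − rank ∂_1 = 7 − 6 = 1, and the invariant factors of ∂_1 are all 1, so H_0 = Z.
  H_1: rank ker ∂_1 − rank ∂_2 = (21 − 6) − 13 = 2, and the invariant factors of ∂_2 are all 1, so H_1 = Z^2.
  H_2: rank ker ∂_2 − rank ∂_3 = (14 − 13) − 0 = 1, and there is no ∂_3, so H_2 = Z.

As a check, the Euler characteristic is 7 − 21 + 14 = 0, which agrees with 1 − 2 + 1 = 0.
(K is a triangulation of the torus T^2.)

H_0 ≅ Z,  H_1 ≅ Z^2,  H_2 ≅ Z.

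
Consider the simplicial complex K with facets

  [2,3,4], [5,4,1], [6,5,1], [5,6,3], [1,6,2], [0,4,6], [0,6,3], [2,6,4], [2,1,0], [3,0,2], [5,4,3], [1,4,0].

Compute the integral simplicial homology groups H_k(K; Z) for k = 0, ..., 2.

H_0 ≅ Z,  H_1 ≅ Z/2Z,  H_2 = 0.

We work with the vertex ordering 0 < 1 < 2 < 3 < 4 < 5 < 6. The simplices of K, each written with vertices in increasing order, are:

  0-simplices (7): [0], [1], [2], [3], [4], [5], [6]
  1-simplices (18): [0,1], [0,2], [0,3], [0,4], [0,6], [1,2], [1,4], [1,5], [1,6], [2,3], [2,4], [2,6], [3,4], [3,5], [3,6], [4,5], [4,6], [5,6]
  2-simplices (12): [0,1,2], [0,1,4], [0,2,3], [0,3,6], [0,4,6], [1,2,6], [1,4,5], [1,5,6], [2,3,4], [2,4,6], [3,4,5], [3,5,6]

Hence C_0 ≅ Z^7, C_1 ≅ Z^18, C_2 ≅ Z^12.

Boundary ∂_1: C_1 → C_0 sends each edge [p,q] (with p < q) to q − p. For instance
  ∂[5,6] = [6] − [5].
This gives a 7×18 integer matrix of rank 6; reducing to Smith normal form yields diagonal entries (1,1,1,1,1,1).

Boundary ∂_2: C_2 → C_1 sends each 2-simplex [p,q,r] to [q,r] − [p,r] + [p,q]. For instance
  ∂[2,3,4] = [3,4] − [2,4] + [2,3],
  ∂[2,4,6] = [4,6] − [2,6] + [2,4].
As a 18×12 matrix over Z this has rank 12, with invariant factors (1,1,1,1,1,1,1,1,1,1,1,2).

Now H_k = ker ∂_k / im ∂_{k+1}, so:

  H_0: rank C_0 − rank ∂_1 = 7 − 6 = 1, and the invariant factors of ∂_1 are all 1, so H_0 ≅ Z.
  H_1: rank ker ∂_1 − rank ∂_2 = (18 − 6) − 12 = 0, and ∂_2 has invariant factor 2 > 1, so H_1 ≅ Z/2Z.
  H_2: rank ker ∂_2 − rank ∂_3 = (12 − 12) − 0 = 0, and there is no ∂_3, so H_2 ≅ 0.

(K is a triangulation of the real projective plane RP^2.)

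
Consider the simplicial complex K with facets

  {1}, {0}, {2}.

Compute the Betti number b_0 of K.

Take the total order 0 < 1 < 2 on the vertex set. Then K (dimension 0) consists of the simplices:

  0-simplices (3): [0], [1], [2]

giving chain groups C_0 ≅ Z^3.

Reading off H_k = ker ∂_k / im ∂_{k+1}:

  H_0: rank C_0 − rank ∂_1 = 3 − 0 = 3, and there is no ∂_1, so H_0 = Z^3.

Hence the Betti numbers are b_0 = 3.

b_0 = 3.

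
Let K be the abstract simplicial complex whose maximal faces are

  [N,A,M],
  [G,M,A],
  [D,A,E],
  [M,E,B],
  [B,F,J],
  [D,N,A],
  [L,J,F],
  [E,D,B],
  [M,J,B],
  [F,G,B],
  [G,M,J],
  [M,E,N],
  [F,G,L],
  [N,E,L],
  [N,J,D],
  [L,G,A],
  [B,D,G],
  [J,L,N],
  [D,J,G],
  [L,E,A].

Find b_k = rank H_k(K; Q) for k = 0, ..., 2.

Take the total order A < B < D < E < F < G < J < L < M < N on the vertex set. Then K (dimension 2) consists of the simplices:

  0-simplices (10): A, B, D, E, F, G, J, L, M, N
  1-simplices (30): AD, AE, AG, AL, AM, AN, BD, BE, BF, BG, BJ, BM, DE, DG, DJ, DN, EL, EM, EN, FG, FJ, FL, GJ, GL, GM, JL, JM, JN, LN, MN
  2-simplices (20): ADE, ADN, AEL, AGL, AGM, AMN, BDE, BDG, BEM, BFG, BFJ, BJM, DGJ, DJN, ELN, EMN, FGL, FJL, GJM, JLN

Hence C_0 ≅ Z^10, C_1 ≅ Z^30, C_2 ≅ Z^20.

Boundary ∂_1: C_1 → C_0 sends each edge [p,q] (with p < q) to q − p.
This gives a 10×30 integer matrix of rank 9; reducing to Smith normal form yields diagonal entries (1,1,1,1,1,1,1,1,1).

∂_2: C_2 → C_1 acts by ∂[p,q,r] = [q,r] − [p,r] + [p,q]. For instance
  ∂AGL = GL − AL + AG,
  ∂BDG = DG − BG + BD.
This gives a 30×20 integer matrix of rank 20; reducing to Smith normal form yields diagonal entries (1,1,1,1,1,1,1,1,1,1,1,1,1,1,1,1,1,1,1,2).

Computing H_k = (kernel of ∂_k) / (image of ∂_{k+1}):

  H_0: rank C_0 − rank ∂_1 = 10 − 9 = 1, and the invariant factors of ∂_1 are all 1, so H_0 = Z.
  H_1: rank ker ∂_1 − rank ∂_2 = (30 − 9) − 20 = 1, and ∂_2 has invariant factor 2 > 1, so H_1 = Z × Z/2.
  H_2: rank ker ∂_2 − rank ∂_3 = (20 − 20) − 0 = 0, and there is no ∂_3, so H_2 = 0.

As a check, the Euler characteristic is 10 − 30 + 20 = 0, which agrees with 1 − 1 + 0 = 0.
(K is a triangulation of the Klein bottle.)

Hence the Betti numbers are b_0 = 1, b_1 = 1, b_2 = 0.

b_0 = 1, b_1 = 1, b_2 = 0.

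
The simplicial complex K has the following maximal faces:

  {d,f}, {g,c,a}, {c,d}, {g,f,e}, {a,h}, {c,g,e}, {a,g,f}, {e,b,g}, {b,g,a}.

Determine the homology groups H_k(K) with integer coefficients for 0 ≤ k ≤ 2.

Order the vertices as a < b < c < d < e < f < g < h. Listing each simplex with vertices in this order, K has dimension 2 with simplices:

  0-simplices (8): a, b, c, d, e, f, g, h
  1-simplices (14): ab, ac, af, ag, ah, be, bg, cd, ce, cg, df, ef, eg, fg
  2-simplices (6): abg, acg, afg, beg, ceg, efg

so the chain groups are C_0 ≅ Z^8, C_1 ≅ Z^14, C_2 ≅ Z^6.

Boundary ∂_1: C_1 → C_0 sends each edge [p,q] (with p < q) to q − p. For instance
  ∂bg = g − b.
This gives a 8×14 integer matrix of rank 7; reducing to Smith normal form yields diagonal entries (1,1,1,1,1,1,1).

The boundary map ∂_2: C_2 → C_1 acts by ∂[p,q,r] = [q,r] − [p,r] + [p,q]. For instance
  ∂beg = eg − bg + be,
  ∂afg = fg − ag + af.
As a 14×6 matrix over Z this has rank 6, with invariant factors (1,1,1,1,1,1).

Now H_k = ker ∂_k / im ∂_{k+1}, so:

  H_0: rank C_0 − rank ∂_1 = 8 − 7 = 1, and the invariant factors of ∂_1 are all 1, so H_0 ≅ Z.
  H_1: rank ker ∂_1 − rank ∂_2 = (14 − 7) − 6 = 1, and the invariant factors of ∂_2 are all 1, so H_1 ≅ Z.
  H_2: rank ker ∂_2 − rank ∂_3 = (6 − 6) − 0 = 0, and there is no ∂_3, so H_2 ≅ 0.

H_0 ≅ Z,  H_1 ≅ Z,  H_2 = 0.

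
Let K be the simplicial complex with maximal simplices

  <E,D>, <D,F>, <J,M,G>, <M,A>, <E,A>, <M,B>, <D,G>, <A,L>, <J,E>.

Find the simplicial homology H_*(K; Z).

Take the total order A < B < D < E < F < G < J < L < M on the vertex set. Then K (dimension 2) consists of the simplices:

  0-simplices (9): A, B, D, E, F, G, J, L, M
  1-simplices (11): AE, AL, AM, BM, DE, DF, DG, EJ, GJ, GM, JM
  2-simplices (1): GJM

Hence C_0 ≅ Z^9, C_1 ≅ Z^11, C_2 ≅ Z^1.

The boundary map ∂_1: C_1 → C_0 maps an edge to its endpoints' difference, ∂[p,q] = q − p.
As a 9×11 matrix over Z this has rank 8, with invariant factors (1,1,1,1,1,1,1,1).

Boundary ∂_2: C_2 → C_1 acts by ∂[p,q,r] = [q,r] − [p,r] + [p,q]. For instance
  ∂GJM = JM − GM + GJ.
As a 11×1 matrix over Z this has rank 1, with invariant factors (1).

Reading off H_k = ker ∂_k / im ∂_{k+1}:

  H_0: rank C_0 − rank ∂_1 = 9 − 8 = 1, and the invariant factors of ∂_1 are all 1, so H_0 = Z.
  H_1: rank ker ∂_1 − rank ∂_2 = (11 − 8) − 1 = 2, and the invariant factors of ∂_2 are all 1, so H_1 = Z^2.
  H_2: rank ker ∂_2 − rank ∂_3 = (1 − 1) − 0 = 0, and there is no ∂_3, so H_2 = 0.

As a check, the Euler characteristic is 9 − 11 + 1 = -1, which agrees with 1 − 2 + 0 = -1.

H_0 = Z,  H_1 = Z^2,  H_2 = 0.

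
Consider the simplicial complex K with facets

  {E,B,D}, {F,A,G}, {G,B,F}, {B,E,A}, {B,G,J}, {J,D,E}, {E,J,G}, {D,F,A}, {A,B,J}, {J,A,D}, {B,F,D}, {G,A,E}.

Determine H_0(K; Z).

K has 7 vertices, 18 edges, 12 triangles.
rank ∂_0 = 0, rank ∂_1 = 6 ⇒ b_0 = 7 − 0 − 6 = 1; all invariant factors of ∂_1 are 1 so no torsion. So H_0 = Z.

H_0 = Z.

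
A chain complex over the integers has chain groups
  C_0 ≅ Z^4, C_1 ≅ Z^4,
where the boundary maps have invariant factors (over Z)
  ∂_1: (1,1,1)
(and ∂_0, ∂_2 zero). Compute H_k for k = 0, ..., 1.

H_0 = Z,  H_1 = Z.

H_0: b_0 = 4 − 0 − 3 = 1; torsion from ∂_1 factors > 1: none. So H_0 = Z.
H_1: b_1 = 4 − 3 − 0 = 1; torsion from ∂_2 factors > 1: none. So H_1 = Z.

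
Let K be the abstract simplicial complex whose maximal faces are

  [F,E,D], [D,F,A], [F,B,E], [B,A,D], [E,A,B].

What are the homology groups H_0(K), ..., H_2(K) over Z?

We work with the vertex ordering A < B < D < E < F. The simplices of K, each written with vertices in increasing order, are:

  0-simplices (5): A, B, D, E, F
  1-simplices (10): AB, AD, AE, AF, BD, BE, BF, DE, DF, EF
  2-simplices (5): ABD, ABE, ADF, BEF, DEF

giving chain groups C_0 ≅ Z^5, C_1 ≅ Z^10, C_2 ≅ Z^5.

Boundary ∂_1: C_1 → C_0 is given by ∂[p,q] = [q] − [p].
The 5×10 boundary matrix has rank 4 and Smith normal form diag(1,1,1,1).

∂_2: C_2 → C_1 maps a triangle to the signed sum of its edges. For instance
  ∂ABD = BD − AD + AB,
  ∂ABE = BE − AE + AB.
As a 10×5 matrix over Z this has rank 5, with invariant factors (1,1,1,1,1).

From H_k ≅ ker(∂_k) / im(∂_{k+1}) we obtain:

  H_0: rank C_0 − rank ∂_1 = 5 − 4 = 1, and the invariant factors of ∂_1 are all 1, so H_0 ≅ Z.
  H_1: rank ker ∂_1 − rank ∂_2 = (10 − 4) − 5 = 1, and the invariant factors of ∂_2 are all 1, so H_1 ≅ Z.
  H_2: rank ker ∂_2 − rank ∂_3 = (5 − 5) − 0 = 0, and there is no ∂_3, so H_2 ≅ 0.

(K is a triangulation of the Möbius band.)

H_0 ≅ Z,  H_1 ≅ Z,  H_2 = 0.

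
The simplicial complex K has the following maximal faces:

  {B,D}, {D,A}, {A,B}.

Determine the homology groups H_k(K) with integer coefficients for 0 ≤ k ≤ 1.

Order the vertices as A < B < D. Listing each simplex with vertices in this order, K has dimension 1 with simplices:

  0-simplices (3): A, B, D
  1-simplices (3): AB, AD, BD

giving chain groups C_0 ≅ Z^3, C_1 ≅ Z^3.

Boundary ∂_1: C_1 → C_0 is given by ∂[p,q] = [q] − [p]. For instance
  ∂AD = D − A.
The resulting 3×3 matrix has rank 2, and its Smith normal form has invariant factors (1,1).

From H_k ≅ ker(∂_k) / im(∂_{k+1}) we obtain:

  H_0: rank C_0 − rank ∂_1 = 3 − 2 = 1, and the invariant factors of ∂_1 are all 1, so H_0 = Z.
  H_1: rank ker ∂_1 − rank ∂_2 = (3 − 2) − 0 = 1, and there is no ∂_2, so H_1 = Z.

H_0 = Z,  H_1 = Z.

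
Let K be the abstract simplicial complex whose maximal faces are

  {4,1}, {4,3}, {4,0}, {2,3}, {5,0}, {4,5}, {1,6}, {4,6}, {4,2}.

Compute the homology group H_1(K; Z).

Order the vertices as 0 < 1 < 2 < 3 < 4 < 5 < 6. Listing each simplex with vertices in this order, K has dimension 1 with simplices:

  0-simplices (7): [0], [1], [2], [3], [4], [5], [6]
  1-simplices (9): [0,4], [0,5], [1,4], [1,6], [2,3], [2,4], [3,4], [4,5], [4,6]

Hence C_0 ≅ Z^7, C_1 ≅ Z^9.

∂_1: C_1 → C_0 maps an edge to its endpoints' difference, ∂[p,q] = q − p. For instance
  ∂[4,5] = [5] − [4].
As a 7×9 matrix over Z this has rank 6, with invariant factors (1,1,1,1,1,1).

Reading off H_k = ker ∂_k / im ∂_{k+1}:

  H_1: rank ker ∂_1 − rank ∂_2 = (9 − 6) − 0 = 3, and there is no ∂_2, so H_1 = Z^3.

H_1 = Z^3.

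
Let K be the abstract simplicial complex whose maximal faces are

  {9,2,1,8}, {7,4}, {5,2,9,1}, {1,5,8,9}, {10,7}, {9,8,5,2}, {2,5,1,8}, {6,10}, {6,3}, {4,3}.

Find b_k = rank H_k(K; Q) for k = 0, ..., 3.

Take the total order 1 < 2 < 3 < 4 < 5 < 6 < 7 < 8 < 9 < 10 on the vertex set. Then K (dimension 3) consists of the simplices:

  0-simplices (10): [1], [2], [3], [4], [5], [6], [7], [8], [9], [10]
  1-simplices (15): [1,2], [1,5], [1,8], [1,9], [2,5], [2,8], [2,9], [3,4], [3,6], [4,7], [5,8], [5,9], [6,10], [7,10], [8,9]
  2-simplices (10): [1,2,5], [1,2,8], [1,2,9], [1,5,8], [1,5,9], [1,8,9], [2,5,8], [2,5,9], [2,8,9], [5,8,9]
  3-simplices (5): [1,2,5,8], [1,2,5,9], [1,2,8,9], [1,5,8,9], [2,5,8,9]

so the chain groups are C_0 ≅ Z^10, C_1 ≅ Z^15, C_2 ≅ Z^10, C_3 ≅ Z^5.

Boundary ∂_1: C_1 → C_0 sends each edge [p,q] (with p < q) to q − p. For instance
  ∂[3,4] = [4] − [3].
This gives a 10×15 integer matrix of rank 8; reducing to Smith normal form yields diagonal entries (1,1,1,1,1,1,1,1).

The boundary map ∂_2: C_2 → C_1 acts by ∂[p,q,r] = [q,r] − [p,r] + [p,q]. For instance
  ∂[1,5,9] = [5,9] − [1,9] + [1,5],
  ∂[1,5,8] = [5,8] − [1,8] + [1,5].
The 15×10 boundary matrix has rank 6 and Smith normal form diag(1,1,1,1,1,1).

Boundary ∂_3: C_3 → C_2 sends each 3-simplex σ to the alternating sum Σ_i (−1)^i (σ with its i-th vertex removed). For instance
  ∂[1,2,5,9] = [2,5,9] − [1,5,9] + [1,2,9] − [1,2,5],
  ∂[1,2,5,8] = [2,5,8] − [1,5,8] + [1,2,8] − [1,2,5].
As a 10×5 matrix over Z this has rank 4, with invariant factors (1,1,1,1).

Computing H_k = (kernel of ∂_k) / (image of ∂_{k+1}):

  H_0: rank C_0 − rank ∂_1 = 10 − 8 = 2, and the invariant factors of ∂_1 are all 1, so H_0 = Z^2.
  H_1: rank ker ∂_1 − rank ∂_2 = (15 − 8) − 6 = 1, and the invariant factors of ∂_2 are all 1, so H_1 = Z.
  H_2: rank ker ∂_2 − rank ∂_3 = (10 − 6) − 4 = 0, and the invariant factors of ∂_3 are all 1, so H_2 = 0.
  H_3: rank ker ∂_3 − rank ∂_4 = (5 − 4) − 0 = 1, and there is no ∂_4, so H_3 = Z.

As a check, the Euler characteristic is 10 − 15 + 10 − 5 = 0, which agrees with 2 − 1 + 0 − 1 = 0.
(K is a triangulation of the disjoint union of the 3-sphere S^3 and the circle S^1.)

Hence the Betti numbers are b_0 = 2, b_1 = 1, b_2 = 0, b_3 = 1.

b_0 = 2, b_1 = 1, b_2 = 0, b_3 = 1.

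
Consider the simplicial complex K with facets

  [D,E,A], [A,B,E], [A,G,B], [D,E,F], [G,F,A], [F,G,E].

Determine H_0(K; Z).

H_0 ≅ Z.

Fix the vertex order A < B < D < E < F < G and write every simplex with vertices in increasing order. Then dim K = 2 and the simplices of K are:

  0-simplices (6): A, B, D, E, F, G
  1-simplices (12): AB, AD, AE, AF, AG, BE, BG, DE, DF, EF, EG, FG
  2-simplices (6): ABE, ABG, ADE, AFG, DEF, EFG

Hence C_0 ≅ Z^6, C_1 ≅ Z^12, C_2 ≅ Z^6.

The boundary map ∂_1: C_1 → C_0 is given by ∂[p,q] = [q] − [p].
The 6×12 boundary matrix has rank 5 and Smith normal form diag(1,1,1,1,1).

Boundary ∂_2: C_2 → C_1 acts by ∂[p,q,r] = [q,r] − [p,r] + [p,q]. For instance
  ∂ADE = DE − AE + AD,
  ∂ABG = BG − AG + AB.
As a 12×6 matrix over Z this has rank 6, with invariant factors (1,1,1,1,1,1).

From H_k ≅ ker(∂_k) / im(∂_{k+1}) we obtain:

  H_0: rank C_0 − rank ∂_1 = 6 − 5 = 1, and the invariant factors of ∂_1 are all 1, so H_0 ≅ Z.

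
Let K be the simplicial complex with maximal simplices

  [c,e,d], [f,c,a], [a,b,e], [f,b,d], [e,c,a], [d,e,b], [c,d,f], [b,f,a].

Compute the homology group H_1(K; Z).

Order the vertices as a < b < c < d < e < f. Listing each simplex with vertices in this order, K has dimension 2 with simplices:

  0-simplices (6): a, b, c, d, e, f
  1-simplices (12): ab, ac, ae, af, bd, be, bf, cd, ce, cf, de, df
  2-simplices (8): abe, abf, ace, acf, bde, bdf, cde, cdf

Hence C_0 ≅ Z^6, C_1 ≅ Z^12, C_2 ≅ Z^8.

∂_1: C_1 → C_0 is given by ∂[p,q] = [q] − [p]. For instance
  ∂bd = d − b.
The resulting 6×12 matrix has rank 5, and its Smith normal form has invariant factors (1,1,1,1,1).

Boundary ∂_2: C_2 → C_1 acts by ∂[p,q,r] = [q,r] − [p,r] + [p,q]. For instance
  ∂abf = bf − af + ab,
  ∂ace = ce − ae + ac.
The 12×8 boundary matrix has rank 7 and Smith normal form diag(1,1,1,1,1,1,1).

From H_k ≅ ker(∂_k) / im(∂_{k+1}) we obtain:

  H_1: rank ker ∂_1 − rank ∂_2 = (12 − 5) − 7 = 0, and the invariant factors of ∂_2 are all 1, so H_1 ≅ 0.

H_1 = 0.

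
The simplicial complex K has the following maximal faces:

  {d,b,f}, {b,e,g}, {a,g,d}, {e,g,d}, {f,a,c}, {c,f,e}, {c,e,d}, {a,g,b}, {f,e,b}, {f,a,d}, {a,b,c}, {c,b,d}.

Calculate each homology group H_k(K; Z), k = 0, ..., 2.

Order the vertices as a < b < c < d < e < f < g. Listing each simplex with vertices in this order, K has dimension 2 with simplices:

  0-simplices (7): a, b, c, d, e, f, g
  1-simplices (18): ab, ac, ad, af, ag, bc, bd, be, bf, bg, cd, ce, cf, de, df, dg, ef, eg
  2-simplices (12): abc, abg, acf, adf, adg, bcd, bdf, bef, beg, cde, cef, deg

giving chain groups C_0 ≅ Z^7, C_1 ≅ Z^18, C_2 ≅ Z^12.

∂_1: C_1 → C_0 maps an edge to its endpoints' difference, ∂[p,q] = q − p. For instance
  ∂ag = g − a.
The resulting 7×18 matrix has rank 6, and its Smith normal form has invariant factors (1,1,1,1,1,1).

The boundary map ∂_2: C_2 → C_1 acts by ∂[p,q,r] = [q,r] − [p,r] + [p,q]. For instance
  ∂adf = df − af + ad,
  ∂bef = ef − bf + be.
The resulting 18×12 matrix has rank 12, and its Smith normal form has invariant factors (1,1,1,1,1,1,1,1,1,1,1,2).

Computing H_k = (kernel of ∂_k) / (image of ∂_{k+1}):

  H_0: rank C_0 − rank ∂_1 = 7 − 6 = 1, and the invariant factors of ∂_1 are all 1, so H_0 = Z.
  H_1: rank ker ∂_1 − rank ∂_2 = (18 − 6) − 12 = 0, and ∂_2 has invariant factor 2 > 1, so H_1 = Z_2.
  H_2: rank ker ∂_2 − rank ∂_3 = (12 − 12) − 0 = 0, and there is no ∂_3, so H_2 = 0.

H_0 ≅ Z,  H_1 ≅ Z_2,  H_2 = 0.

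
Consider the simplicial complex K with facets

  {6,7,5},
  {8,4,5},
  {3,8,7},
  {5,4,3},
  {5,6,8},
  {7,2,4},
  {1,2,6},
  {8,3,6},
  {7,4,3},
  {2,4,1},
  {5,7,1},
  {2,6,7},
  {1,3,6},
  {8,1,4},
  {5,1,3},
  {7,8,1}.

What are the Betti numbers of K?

Order the vertices as 1 < 2 < 3 < 4 < 5 < 6 < 7 < 8. Listing each simplex with vertices in this order, K has dimension 2 with simplices:

  0-simplices (8): [1], [2], [3], [4], [5], [6], [7], [8]
  1-simplices (24): (24 of them)
  2-simplices (16): [1,2,4], [1,2,6], [1,3,5], [1,3,6], [1,4,8], [1,5,7], [1,7,8], [2,4,7], [2,6,7], [3,4,5], [3,4,7], [3,6,8], [3,7,8], [4,5,8], [5,6,7], [5,6,8]

giving chain groups C_0 ≅ Z^8, C_1 ≅ Z^24, C_2 ≅ Z^16.

Boundary ∂_1: C_1 → C_0 is given by ∂[p,q] = [q] − [p]. For instance
  ∂[5,7] = [7] − [5].
This gives a 8×24 integer matrix of rank 7; reducing to Smith normal form yields diagonal entries (1,1,1,1,1,1,1).

Boundary ∂_2: C_2 → C_1 sends each 2-simplex [p,q,r] to [q,r] − [p,r] + [p,q]. For instance
  ∂[1,3,5] = [3,5] − [1,5] + [1,3],
  ∂[3,4,5] = [4,5] − [3,5] + [3,4].
As a 24×16 matrix over Z this has rank 15, with invariant factors (1,1,1,1,1,1,1,1,1,1,1,1,1,1,1).

Computing H_k = (kernel of ∂_k) / (image of ∂_{k+1}):

  H_0: rank C_0 − rank ∂_1 = 8 − 7 = 1, and the invariant factors of ∂_1 are all 1, so H_0 ≅ Z.
  H_1: rank ker ∂_1 − rank ∂_2 = (24 − 7) − 15 = 2, and the invariant factors of ∂_2 are all 1, so H_1 ≅ Z^2.
  H_2: rank ker ∂_2 − rank ∂_3 = (16 − 15) − 0 = 1, and there is no ∂_3, so H_2 ≅ Z.

As a check, the Euler characteristic is 8 − 24 + 16 = 0, which agrees with 1 − 2 + 1 = 0.

Hence the Betti numbers are b_0 = 1, b_1 = 2, b_2 = 1.

b_0 = 1, b_1 = 2, b_2 = 1.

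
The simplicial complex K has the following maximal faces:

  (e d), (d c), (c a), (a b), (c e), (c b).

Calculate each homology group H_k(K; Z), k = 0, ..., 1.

Take the total order a < b < c < d < e on the vertex set. Then K (dimension 1) consists of the simplices:

  0-simplices (5): a, b, c, d, e
  1-simplices (6): ab, ac, bc, cd, ce, de

Hence C_0 ≅ Z^5, C_1 ≅ Z^6.

The boundary map ∂_1: C_1 → C_0 is given by ∂[p,q] = [q] − [p]. For instance
  ∂bc = c − b.
This gives a 5×6 integer matrix of rank 4; reducing to Smith normal form yields diagonal entries (1,1,1,1).

Reading off H_k = ker ∂_k / im ∂_{k+1}:

  H_0: rank C_0 − rank ∂_1 = 5 − 4 = 1, and the invariant factors of ∂_1 are all 1, so H_0 = Z.
  H_1: rank ker ∂_1 − rank ∂_2 = (6 − 4) − 0 = 2, and there is no ∂_2, so H_1 = Z^2.

H_0 = Z,  H_1 = Z^2.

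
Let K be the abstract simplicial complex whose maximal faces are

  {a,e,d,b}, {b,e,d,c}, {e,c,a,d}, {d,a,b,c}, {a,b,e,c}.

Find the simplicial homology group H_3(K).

H_3 ≅ Z.

K has 5 vertices, 10 edges, 10 triangles, 5 3-simplices.
rank ∂_3 = 4, rank ∂_4 = 0 ⇒ b_3 = 5 − 4 − 0 = 1. So H_3 ≅ Z.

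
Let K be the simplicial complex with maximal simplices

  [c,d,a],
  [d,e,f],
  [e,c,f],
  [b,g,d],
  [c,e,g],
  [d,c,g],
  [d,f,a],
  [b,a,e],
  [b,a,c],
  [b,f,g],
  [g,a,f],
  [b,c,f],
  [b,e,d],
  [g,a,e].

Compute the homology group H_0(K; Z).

H_0 = Z.

Take the total order a < b < c < d < e < f < g on the vertex set. Then K (dimension 2) consists of the simplices:

  0-simplices (7): a, b, c, d, e, f, g
  1-simplices (21): ab, ac, ad, ae, af, ag, bc, bd, be, bf, bg, cd, ce, cf, cg, de, df, dg, ef, eg, fg
  2-simplices (14): abc, abe, acd, adf, aeg, afg, bcf, bde, bdg, bfg, cdg, cef, ceg, def

Hence C_0 ≅ Z^7, C_1 ≅ Z^21, C_2 ≅ Z^14.

Boundary ∂_1: C_1 → C_0 is given by ∂[p,q] = [q] − [p]. For instance
  ∂ae = e − a.
This gives a 7×21 integer matrix of rank 6; reducing to Smith normal form yields diagonal entries (1,1,1,1,1,1).

The boundary map ∂_2: C_2 → C_1 sends each 2-simplex [p,q,r] to [q,r] − [p,r] + [p,q]. For instance
  ∂abc = bc − ac + ab,
  ∂cef = ef − cf + ce.
The 21×14 boundary matrix has rank 13 and Smith normal form diag(1,1,1,1,1,1,1,1,1,1,1,1,1).

From H_k ≅ ker(∂_k) / im(∂_{k+1}) we obtain:

  H_0: rank C_0 − rank ∂_1 = 7 − 6 = 1, and the invariant factors of ∂_1 are all 1, so H_0 ≅ Z.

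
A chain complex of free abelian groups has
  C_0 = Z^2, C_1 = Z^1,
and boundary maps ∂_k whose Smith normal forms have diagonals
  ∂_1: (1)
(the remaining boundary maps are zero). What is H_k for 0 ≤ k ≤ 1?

H_0: b_0 = 2 − 0 − 1 = 1; torsion from ∂_1 factors > 1: none. So H_0 ≅ Z.
H_1: b_1 = 1 − 1 − 0 = 0; torsion from ∂_2 factors > 1: none. So H_1 ≅ 0.

H_0 ≅ Z,  H_1 = 0.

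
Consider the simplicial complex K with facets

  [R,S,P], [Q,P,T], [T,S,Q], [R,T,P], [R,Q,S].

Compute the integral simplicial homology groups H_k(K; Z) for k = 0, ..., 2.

H_0 ≅ Z,  H_1 ≅ Z,  H_2 = 0.

We work with the vertex ordering P < Q < R < S < T. The simplices of K, each written with vertices in increasing order, are:

  0-simplices (5): P, Q, R, S, T
  1-simplices (10): PQ, PR, PS, PT, QR, QS, QT, RS, RT, ST
  2-simplices (5): PQT, PRS, PRT, QRS, QST

Hence C_0 ≅ Z^5, C_1 ≅ Z^10, C_2 ≅ Z^5.

Boundary ∂_1: C_1 → C_0 maps an edge to its endpoints' difference, ∂[p,q] = q − p.
As a 5×10 matrix over Z this has rank 4, with invariant factors (1,1,1,1).

Boundary ∂_2: C_2 → C_1 sends each 2-simplex [p,q,r] to [q,r] − [p,r] + [p,q]. For instance
  ∂PRT = RT − PT + PR,
  ∂PRS = RS − PS + PR.
The resulting 10×5 matrix has rank 5, and its Smith normal form has invariant factors (1,1,1,1,1).

Reading off H_k = ker ∂_k / im ∂_{k+1}:

  H_0: rank C_0 − rank ∂_1 = 5 − 4 = 1, and the invariant factors of ∂_1 are all 1, so H_0 ≅ Z.
  H_1: rank ker ∂_1 − rank ∂_2 = (10 − 4) − 5 = 1, and the invariant factors of ∂_2 are all 1, so H_1 ≅ Z.
  H_2: rank ker ∂_2 − rank ∂_3 = (5 − 5) − 0 = 0, and there is no ∂_3, so H_2 ≅ 0.

(K is a triangulation of the Möbius band.)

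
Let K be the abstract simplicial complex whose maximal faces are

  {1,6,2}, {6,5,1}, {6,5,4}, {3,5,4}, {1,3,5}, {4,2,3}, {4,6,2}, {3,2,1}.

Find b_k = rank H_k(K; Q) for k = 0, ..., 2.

Take the total order 1 < 2 < 3 < 4 < 5 < 6 on the vertex set. Then K (dimension 2) consists of the simplices:

  0-simplices (6): [1], [2], [3], [4], [5], [6]
  1-simplices (12): [1,2], [1,3], [1,5], [1,6], [2,3], [2,4], [2,6], [3,4], [3,5], [4,5], [4,6], [5,6]
  2-simplices (8): [1,2,3], [1,2,6], [1,3,5], [1,5,6], [2,3,4], [2,4,6], [3,4,5], [4,5,6]

so the chain groups are C_0 ≅ Z^6, C_1 ≅ Z^12, C_2 ≅ Z^8.

The boundary map ∂_1: C_1 → C_0 sends each edge [p,q] (with p < q) to q − p. For instance
  ∂[2,3] = [3] − [2].
This gives a 6×12 integer matrix of rank 5; reducing to Smith normal form yields diagonal entries (1,1,1,1,1).

The boundary map ∂_2: C_2 → C_1 sends each 2-simplex [p,q,r] to [q,r] − [p,r] + [p,q]. For instance
  ∂[1,2,6] = [2,6] − [1,6] + [1,2],
  ∂[1,3,5] = [3,5] − [1,5] + [1,3].
The resulting 12×8 matrix has rank 7, and its Smith normal form has invariant factors (1,1,1,1,1,1,1).

Now H_k = ker ∂_k / im ∂_{k+1}, so:

  H_0: rank C_0 − rank ∂_1 = 6 − 5 = 1, and the invariant factors of ∂_1 are all 1, so H_0 = Z.
  H_1: rank ker ∂_1 − rank ∂_2 = (12 − 5) − 7 = 0, and the invariant factors of ∂_2 are all 1, so H_1 = 0.
  H_2: rank ker ∂_2 − rank ∂_3 = (8 − 7) − 0 = 1, and there is no ∂_3, so H_2 = Z.

As a check, the Euler characteristic is 6 − 12 + 8 = 2, which agrees with 1 − 0 + 1 = 2.

Hence the Betti numbers are b_0 = 1, b_1 = 0, b_2 = 1.

b_0 = 1, b_1 = 0, b_2 = 1.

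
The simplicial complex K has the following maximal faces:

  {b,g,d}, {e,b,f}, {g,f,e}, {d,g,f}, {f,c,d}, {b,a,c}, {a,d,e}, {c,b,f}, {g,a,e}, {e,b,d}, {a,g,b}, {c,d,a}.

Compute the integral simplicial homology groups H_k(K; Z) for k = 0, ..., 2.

Take the total order a < b < c < d < e < f < g on the vertex set. Then K (dimension 2) consists of the simplices:

  0-simplices (7): a, b, c, d, e, f, g
  1-simplices (18): ab, ac, ad, ae, ag, bc, bd, be, bf, bg, cd, cf, de, df, dg, ef, eg, fg
  2-simplices (12): abc, abg, acd, ade, aeg, bcf, bde, bdg, bef, cdf, dfg, efg

Hence C_0 ≅ Z^7, C_1 ≅ Z^18, C_2 ≅ Z^12.

∂_1: C_1 → C_0 sends each edge [p,q] (with p < q) to q − p.
This gives a 7×18 integer matrix of rank 6; reducing to Smith normal form yields diagonal entries (1,1,1,1,1,1).

The boundary map ∂_2: C_2 → C_1 sends each 2-simplex [p,q,r] to [q,r] − [p,r] + [p,q]. For instance
  ∂dfg = fg − dg + df,
  ∂ade = de − ae + ad.
The resulting 18×12 matrix has rank 12, and its Smith normal form has invariant factors (1,1,1,1,1,1,1,1,1,1,1,2).

From H_k ≅ ker(∂_k) / im(∂_{k+1}) we obtain:

  H_0: rank C_0 − rank ∂_1 = 7 − 6 = 1, and the invariant factors of ∂_1 are all 1, so H_0 = Z.
  H_1: rank ker ∂_1 − rank ∂_2 = (18 − 6) − 12 = 0, and ∂_2 has invariant factor 2 > 1, so H_1 = Z_2.
  H_2: rank ker ∂_2 − rank ∂_3 = (12 − 12) − 0 = 0, and there is no ∂_3, so H_2 = 0.

H_0 ≅ Z,  H_1 ≅ Z_2,  H_2 = 0.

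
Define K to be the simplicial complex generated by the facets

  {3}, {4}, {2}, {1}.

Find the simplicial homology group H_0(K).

H_0 = Z^4.

We work with the vertex ordering 1 < 2 < 3 < 4. The simplices of K, each written with vertices in increasing order, are:

  0-simplices (4): [1], [2], [3], [4]

giving chain groups C_0 ≅ Z^4.

Now H_k = ker ∂_k / im ∂_{k+1}, so:

  H_0: rank C_0 − rank ∂_1 = 4 − 0 = 4, and there is no ∂_1, so H_0 ≅ Z^4.

(K is a triangulation of a set of 4 points.)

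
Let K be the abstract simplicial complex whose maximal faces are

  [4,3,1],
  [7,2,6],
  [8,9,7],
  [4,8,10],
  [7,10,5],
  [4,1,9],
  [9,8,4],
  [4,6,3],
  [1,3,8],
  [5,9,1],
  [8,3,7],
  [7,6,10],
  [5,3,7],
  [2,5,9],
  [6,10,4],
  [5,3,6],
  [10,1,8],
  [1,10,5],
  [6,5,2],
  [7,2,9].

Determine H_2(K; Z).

H_2 = 0.

Order the vertices as 1 < 2 < 3 < 4 < 5 < 6 < 7 < 8 < 9 < 10. Listing each simplex with vertices in this order, K has dimension 2 with simplices:

  0-simplices (10): [1], [2], [3], [4], [5], [6], [7], [8], [9], [10]
  1-simplices (30): (30 of them)
  2-simplices (20): (20 of them)

giving chain groups C_0 ≅ Z^10, C_1 ≅ Z^30, C_2 ≅ Z^20.

Boundary ∂_1: C_1 → C_0 maps an edge to its endpoints' difference, ∂[p,q] = q − p. For instance
  ∂[3,5] = [5] − [3].
As a 10×30 matrix over Z this has rank 9, with invariant factors (1,1,1,1,1,1,1,1,1).

The boundary map ∂_2: C_2 → C_1 sends each 2-simplex [p,q,r] to [q,r] − [p,r] + [p,q]. For instance
  ∂[3,5,7] = [5,7] − [3,7] + [3,5],
  ∂[6,7,10] = [7,10] − [6,10] + [6,7].
The resulting 30×20 matrix has rank 20, and its Smith normal form has invariant factors (1,1,1,1,1,1,1,1,1,1,1,1,1,1,1,1,1,1,1,2).

From H_k ≅ ker(∂_k) / im(∂_{k+1}) we obtain:

  H_2: rank ker ∂_2 − rank ∂_3 = (20 − 20) − 0 = 0, and there is no ∂_3, so H_2 = 0.

(K is a triangulation of the Klein bottle.)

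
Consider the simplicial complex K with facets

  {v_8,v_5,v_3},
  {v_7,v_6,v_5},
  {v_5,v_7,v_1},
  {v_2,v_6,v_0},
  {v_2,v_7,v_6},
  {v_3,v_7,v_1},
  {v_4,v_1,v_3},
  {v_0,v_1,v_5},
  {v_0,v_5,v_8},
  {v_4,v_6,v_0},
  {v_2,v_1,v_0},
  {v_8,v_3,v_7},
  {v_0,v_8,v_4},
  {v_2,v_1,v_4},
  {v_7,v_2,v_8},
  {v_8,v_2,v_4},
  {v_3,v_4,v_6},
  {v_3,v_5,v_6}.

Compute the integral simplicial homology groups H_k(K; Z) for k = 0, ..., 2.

H_0 = Z,  H_1 = Z × Z/2,  H_2 = 0.

K has 9 vertices, 27 edges, 18 triangles.
rank ∂_0 = 0, rank ∂_1 = 8 ⇒ b_0 = 9 − 0 − 8 = 1; all invariant factors of ∂_1 are 1 so no torsion. So H_0 = Z.
rank ∂_1 = 8, rank ∂_2 = 18 ⇒ b_1 = 27 − 8 − 18 = 1; ∂_2 has invariant factor(s) [2] giving torsion. So H_1 = Z × Z/2.
rank ∂_2 = 18, rank ∂_3 = 0 ⇒ b_2 = 18 − 18 − 0 = 0. So H_2 = 0.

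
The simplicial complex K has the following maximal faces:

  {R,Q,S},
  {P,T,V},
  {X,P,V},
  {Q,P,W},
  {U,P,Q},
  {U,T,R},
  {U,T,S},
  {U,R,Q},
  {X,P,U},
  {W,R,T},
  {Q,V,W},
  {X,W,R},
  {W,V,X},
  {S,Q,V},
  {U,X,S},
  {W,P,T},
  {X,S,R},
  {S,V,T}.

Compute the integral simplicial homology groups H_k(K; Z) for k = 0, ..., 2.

Order the vertices as P < Q < R < S < T < U < V < W < X. Listing each simplex with vertices in this order, K has dimension 2 with simplices:

  0-simplices (9): P, Q, R, S, T, U, V, W, X
  1-simplices (27): PQ, PT, PU, PV, PW, PX, QR, QS, QU, QV, QW, RS, RT, RU, RW, RX, ST, SU, SV, SX, TU, TV, TW, UX, VW, VX, WX
  2-simplices (18): PQU, PQW, PTV, PTW, PUX, PVX, QRS, QRU, QSV, QVW, RSX, RTU, RTW, RWX, STU, STV, SUX, VWX

Hence C_0 ≅ Z^9, C_1 ≅ Z^27, C_2 ≅ Z^18.

∂_1: C_1 → C_0 maps an edge to its endpoints' difference, ∂[p,q] = q − p.
The resulting 9×27 matrix has rank 8, and its Smith normal form has invariant factors (1,1,1,1,1,1,1,1).

∂_2: C_2 → C_1 maps a triangle to the signed sum of its edges. For instance
  ∂PQW = QW − PW + PQ,
  ∂QSV = SV − QV + QS.
As a 27×18 matrix over Z this has rank 18, with invariant factors (1,1,1,1,1,1,1,1,1,1,1,1,1,1,1,1,1,2).

Now H_k = ker ∂_k / im ∂_{k+1}, so:

  H_0: rank C_0 − rank ∂_1 = 9 − 8 = 1, and the invariant factors of ∂_1 are all 1, so H_0 ≅ Z.
  H_1: rank ker ∂_1 − rank ∂_2 = (27 − 8) − 18 = 1, and ∂_2 has invariant factor 2 > 1, so H_1 ≅ Z ⊕ Z/2Z.
  H_2: rank ker ∂_2 − rank ∂_3 = (18 − 18) − 0 = 0, and there is no ∂_3, so H_2 ≅ 0.

As a check, the Euler characteristic is 9 − 27 + 18 = 0, which agrees with 1 − 1 + 0 = 0.

H_0 = Z,  H_1 = Z ⊕ Z/2Z,  H_2 = 0.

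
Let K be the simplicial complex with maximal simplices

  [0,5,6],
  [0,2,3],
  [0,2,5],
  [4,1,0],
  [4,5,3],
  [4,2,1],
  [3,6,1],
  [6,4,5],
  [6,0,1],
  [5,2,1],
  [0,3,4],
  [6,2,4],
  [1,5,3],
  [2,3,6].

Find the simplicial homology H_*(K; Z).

H_0 = Z,  H_1 = Z^2,  H_2 = Z.

K has 7 vertices, 21 edges, 14 triangles.
rank ∂_0 = 0, rank ∂_1 = 6 ⇒ b_0 = 7 − 0 − 6 = 1; all invariant factors of ∂_1 are 1 so no torsion. So H_0 = Z.
rank ∂_1 = 6, rank ∂_2 = 13 ⇒ b_1 = 21 − 6 − 13 = 2; all invariant factors of ∂_2 are 1 so no torsion. So H_1 = Z^2.
rank ∂_2 = 13, rank ∂_3 = 0 ⇒ b_2 = 14 − 13 − 0 = 1. So H_2 = Z.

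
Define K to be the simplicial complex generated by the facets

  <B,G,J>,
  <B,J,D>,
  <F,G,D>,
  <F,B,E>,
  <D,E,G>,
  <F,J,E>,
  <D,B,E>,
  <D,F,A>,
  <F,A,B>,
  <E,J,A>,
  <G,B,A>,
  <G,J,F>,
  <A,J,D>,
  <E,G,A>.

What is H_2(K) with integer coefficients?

Fix the vertex order A < B < D < E < F < G < J and write every simplex with vertices in increasing order. Then dim K = 2 and the simplices of K are:

  0-simplices (7): A, B, D, E, F, G, J
  1-simplices (21): AB, AD, AE, AF, AG, AJ, BD, BE, BF, BG, BJ, DE, DF, DG, DJ, EF, EG, EJ, FG, FJ, GJ
  2-simplices (14): ABF, ABG, ADF, ADJ, AEG, AEJ, BDE, BDJ, BEF, BGJ, DEG, DFG, EFJ, FGJ

giving chain groups C_0 ≅ Z^7, C_1 ≅ Z^21, C_2 ≅ Z^14.

∂_1: C_1 → C_0 is given by ∂[p,q] = [q] − [p]. For instance
  ∂BF = F − B.
As a 7×21 matrix over Z this has rank 6, with invariant factors (1,1,1,1,1,1).

Boundary ∂_2: C_2 → C_1 acts by ∂[p,q,r] = [q,r] − [p,r] + [p,q]. For instance
  ∂ABF = BF − AF + AB,
  ∂BDJ = DJ − BJ + BD.
The 21×14 boundary matrix has rank 13 and Smith normal form diag(1,1,1,1,1,1,1,1,1,1,1,1,1).

Now H_k = ker ∂_k / im ∂_{k+1}, so:

  H_2: rank ker ∂_2 − rank ∂_3 = (14 − 13) − 0 = 1, and there is no ∂_3, so H_2 = Z.

H_2 ≅ Z.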